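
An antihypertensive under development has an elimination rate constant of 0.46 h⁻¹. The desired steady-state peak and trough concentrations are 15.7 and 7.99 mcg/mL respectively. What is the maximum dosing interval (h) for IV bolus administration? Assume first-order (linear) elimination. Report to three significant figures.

Between IV bolus doses, concentration decays as C = C₀·e^(−kτ), so C_peak/C_trough = e^(kτ).
τ_max = ln(C_peak/C_trough) / k = ln(15.7/7.99) / 0.4600 = 0.6755 / 0.4600 = 1.468 h

1.47 h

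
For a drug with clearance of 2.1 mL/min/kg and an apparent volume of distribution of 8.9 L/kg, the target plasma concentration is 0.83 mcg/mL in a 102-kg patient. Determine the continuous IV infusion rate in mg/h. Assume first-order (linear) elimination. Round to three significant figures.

10.7 mg/h

CL = 2.1 mL/min/kg × 102 kg = 214.2 mL/min = 214.2 × 60/1000 = 12.85 L/h
Infusion rate = CL · Css = 12.85 L/h × 0.83 mg/L = 10.67 mg/h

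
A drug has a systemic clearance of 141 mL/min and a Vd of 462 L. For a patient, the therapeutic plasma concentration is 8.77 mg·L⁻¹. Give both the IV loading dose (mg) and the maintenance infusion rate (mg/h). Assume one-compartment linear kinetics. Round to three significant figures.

Loading dose = Vd × C = 462.0 × 8.77 = 4052 mg
CL = 141 mL/min × 60/1000 = 8.460 L/h
Infusion rate = 8.460 L/h × 8.77 mg/L = 74.19 mg/h

(a) 4050 mg; (b) 74.2 mg/h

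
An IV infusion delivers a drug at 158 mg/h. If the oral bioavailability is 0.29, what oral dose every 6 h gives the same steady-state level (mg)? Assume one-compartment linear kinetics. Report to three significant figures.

To maintain the same Css, the systemic dosing rate must be unchanged: F·D/τ = infusion rate.
D = rate × τ / F = 158 × 6 / 0.29 = 3269 mg

3270 mg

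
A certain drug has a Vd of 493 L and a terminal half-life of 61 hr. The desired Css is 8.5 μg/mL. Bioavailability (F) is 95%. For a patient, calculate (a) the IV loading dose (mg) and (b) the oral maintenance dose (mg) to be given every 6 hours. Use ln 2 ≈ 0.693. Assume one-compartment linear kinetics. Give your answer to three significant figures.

LD = Vd × C = 493.0 × 8.5 = 4191 mg
CL = 0.693 × Vd / t½ = 0.693 × 493.0 / 61 = 5.601 L/h
D = CL × Css × τ / F = 5.601 × 8.5 × 6 / 0.95 = 300.7 mg

(a) 4190 mg; (b) 301 mg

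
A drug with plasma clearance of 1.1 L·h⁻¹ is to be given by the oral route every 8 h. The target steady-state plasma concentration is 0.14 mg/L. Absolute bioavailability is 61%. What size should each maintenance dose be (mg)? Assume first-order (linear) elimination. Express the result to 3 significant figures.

D = CL × Css × τ / F = 1.100 × 0.14 × 8 / 0.61 = 2.020 mg

2.02 mg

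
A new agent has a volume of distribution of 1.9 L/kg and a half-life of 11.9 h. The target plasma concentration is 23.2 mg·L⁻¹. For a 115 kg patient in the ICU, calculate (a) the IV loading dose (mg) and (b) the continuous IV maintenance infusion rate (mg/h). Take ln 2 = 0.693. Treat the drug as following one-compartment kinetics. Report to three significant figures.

Vd(total) = 115 kg × 1.9 L/kg = 218.5 L
LD = Vd × C = 218.5 × 23.2 = 5069 mg
CL = 0.693 × Vd / t½ = 0.693 × 218.5 / 11.9 = 12.72 L/h
Infusion rate = CL × Css = 12.72 × 23.2 = 295.1 mg/h

(a) 5070 mg; (b) 295 mg/h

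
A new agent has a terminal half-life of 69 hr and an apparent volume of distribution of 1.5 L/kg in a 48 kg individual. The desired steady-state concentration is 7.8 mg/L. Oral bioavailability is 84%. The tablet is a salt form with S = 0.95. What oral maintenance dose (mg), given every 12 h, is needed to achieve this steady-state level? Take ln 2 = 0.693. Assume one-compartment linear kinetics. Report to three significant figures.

Vd(total) = 48 kg × 1.5 L/kg = 72.00 L
CL = ln 2 · Vd / t½ = 0.693 × 72.00 / 69 = 0.7231 L/h
D = CL × Css × τ / F / S = 0.7231 × 7.8 × 12 / 0.84 / 0.95 = 84.81 mg

84.8 mg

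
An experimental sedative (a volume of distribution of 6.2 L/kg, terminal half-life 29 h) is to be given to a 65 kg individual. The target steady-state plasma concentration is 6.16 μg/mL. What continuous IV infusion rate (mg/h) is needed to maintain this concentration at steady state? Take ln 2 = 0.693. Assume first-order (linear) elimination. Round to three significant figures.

Vd = 6.2 L/kg × 65 kg = 403.0 L
CL = 0.693 × Vd / t½ = 0.693 × 403.0 / 29 = 9.630 L/h
Infusion rate = CL × Css = 9.630 × 6.16 = 59.32 mg/h

59.3 mg/h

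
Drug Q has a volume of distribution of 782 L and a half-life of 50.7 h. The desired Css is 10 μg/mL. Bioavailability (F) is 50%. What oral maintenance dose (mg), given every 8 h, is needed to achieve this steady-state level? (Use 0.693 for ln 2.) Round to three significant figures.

1710 mg

k = 0.693/50.7 = 0.01367 h⁻¹, so CL = k·Vd = 0.01367 × 782.0 = 10.69 L/h
D = CL × Css × τ / F = 10.69 × 10 × 8 / 0.5 = 1710 mg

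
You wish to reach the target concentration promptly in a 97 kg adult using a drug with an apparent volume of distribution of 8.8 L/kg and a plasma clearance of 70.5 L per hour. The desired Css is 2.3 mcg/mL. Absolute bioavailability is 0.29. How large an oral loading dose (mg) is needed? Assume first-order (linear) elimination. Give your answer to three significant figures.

6770 mg

Vd = 8.8 L/kg × 97 kg = 853.6 L
LD = Vd × C / F = 853.6 × 2.300 / 0.29 = 6770 mg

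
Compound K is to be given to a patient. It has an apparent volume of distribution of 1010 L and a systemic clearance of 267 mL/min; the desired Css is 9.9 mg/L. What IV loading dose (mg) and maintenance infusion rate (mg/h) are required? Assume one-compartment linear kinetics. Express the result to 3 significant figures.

Loading dose = Vd × C = 1010 × 9.9 = 9999 mg
CL = 267 mL/min × 60/1000 = 16.02 L/h
Maintenance: replace elimination → rate = CL × Css = 16.02 × 9.9 = 158.6 mg/h

(a) 10000 mg; (b) 159 mg/h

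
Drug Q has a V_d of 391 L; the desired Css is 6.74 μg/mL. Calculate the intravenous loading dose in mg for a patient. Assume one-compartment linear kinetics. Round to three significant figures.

2640 mg

The loading dose fills Vd to the target concentration.
LD = Vd × C = 391.0 × 6.740 = 2635 mg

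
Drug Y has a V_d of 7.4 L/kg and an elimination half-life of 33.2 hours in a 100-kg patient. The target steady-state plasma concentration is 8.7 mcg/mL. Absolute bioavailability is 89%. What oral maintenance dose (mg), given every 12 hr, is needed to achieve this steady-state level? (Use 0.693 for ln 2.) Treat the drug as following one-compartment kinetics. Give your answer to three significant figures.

1810 mg

Vd(total) = 100 kg × 7.4 L/kg = 740.0 L
CL = ln 2 · Vd / t½ = 0.693 × 740.0 / 33.2 = 15.45 L/h
D = CL × Css × τ / F = 15.45 × 8.7 × 12 / 0.89 = 1812 mg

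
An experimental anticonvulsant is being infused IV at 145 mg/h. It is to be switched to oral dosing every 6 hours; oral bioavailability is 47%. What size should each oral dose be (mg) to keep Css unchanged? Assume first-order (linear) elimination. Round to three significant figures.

To maintain the same Css, the systemic dosing rate must be unchanged: F·D/τ = infusion rate.
D = rate × τ / F = 145 × 6 / 0.47 = 1851 mg

1850 mg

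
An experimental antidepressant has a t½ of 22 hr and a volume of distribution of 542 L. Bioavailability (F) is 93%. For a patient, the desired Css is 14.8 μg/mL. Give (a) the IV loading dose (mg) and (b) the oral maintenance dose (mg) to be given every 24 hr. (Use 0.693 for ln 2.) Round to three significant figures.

LD = Vd × C = 542.0 × 14.8 = 8022 mg
CL = 0.693 × Vd / t½ = 0.693 × 542.0 / 22 = 17.07 L/h
D = CL × Css × τ / F = 17.07 × 14.8 × 24 / 0.93 = 6520 mg

(a) 8020 mg; (b) 6520 mg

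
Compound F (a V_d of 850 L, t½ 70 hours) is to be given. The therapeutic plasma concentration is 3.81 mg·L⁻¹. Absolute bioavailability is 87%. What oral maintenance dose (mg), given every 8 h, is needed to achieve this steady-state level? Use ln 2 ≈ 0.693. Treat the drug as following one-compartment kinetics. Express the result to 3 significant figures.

295 mg

k = 0.693/70 = 0.009900 h⁻¹, so CL = k·Vd = 0.009900 × 850.0 = 8.415 L/h
D = CL × Css × τ / F = 8.415 × 3.81 × 8 / 0.87 = 294.8 mg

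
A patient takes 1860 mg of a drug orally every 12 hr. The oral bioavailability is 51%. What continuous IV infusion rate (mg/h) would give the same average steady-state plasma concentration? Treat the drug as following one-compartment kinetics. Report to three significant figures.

Equivalent systemic input: infusion rate = F·D/τ.
Rate = 0.51 × 1860 / 12 = 79.05 mg/h

79.1 mg/h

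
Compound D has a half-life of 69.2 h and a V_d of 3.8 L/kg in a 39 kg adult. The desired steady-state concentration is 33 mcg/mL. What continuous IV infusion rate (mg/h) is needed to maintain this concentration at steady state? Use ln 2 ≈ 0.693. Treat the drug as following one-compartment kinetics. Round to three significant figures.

49.0 mg/h

Vd = 3.8 L/kg × 39 kg = 148.2 L
CL = ln 2 · Vd / t½ = 0.693 × 148.2 / 69.2 = 1.484 L/h
Infusion rate = CL × Css = 1.484 × 33 = 48.97 mg/h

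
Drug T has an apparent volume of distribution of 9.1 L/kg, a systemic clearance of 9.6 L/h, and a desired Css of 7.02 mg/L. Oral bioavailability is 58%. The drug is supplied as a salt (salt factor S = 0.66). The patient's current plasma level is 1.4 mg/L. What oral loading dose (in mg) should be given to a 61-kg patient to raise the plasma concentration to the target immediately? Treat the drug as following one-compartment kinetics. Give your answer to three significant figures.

8150 mg

Total Vd = 9.1 × 61 = 555.1 L
Concentration deficit ΔC = 7.02 − 1.4 = 5.620 mg/L
LD = Vd × ΔC / F / S = 555.1 × 5.620 / 0.58 / 0.66 = 8150 mg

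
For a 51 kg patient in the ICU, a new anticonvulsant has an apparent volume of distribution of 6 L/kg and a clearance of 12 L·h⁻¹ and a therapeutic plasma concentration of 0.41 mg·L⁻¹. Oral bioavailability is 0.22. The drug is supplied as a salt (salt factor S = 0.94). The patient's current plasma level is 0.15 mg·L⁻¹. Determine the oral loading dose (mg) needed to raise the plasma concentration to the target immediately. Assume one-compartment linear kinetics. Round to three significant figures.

385 mg

Vd = 6 L/kg × 51 kg = 306.0 L
Concentration deficit ΔC = 0.41 − 0.15 = 0.2600 mg/L
LD = Vd × ΔC / F / S = 306.0 × 0.2600 / 0.22 / 0.94 = 384.7 mg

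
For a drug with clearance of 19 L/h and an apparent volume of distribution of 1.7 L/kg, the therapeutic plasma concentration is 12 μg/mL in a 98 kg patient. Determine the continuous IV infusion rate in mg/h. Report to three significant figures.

228 mg/h

Maintenance depends on clearance, not Vd — rate in must match rate out.
Rate = CL × Css = 19.00 × 12 = 228.0 mg/h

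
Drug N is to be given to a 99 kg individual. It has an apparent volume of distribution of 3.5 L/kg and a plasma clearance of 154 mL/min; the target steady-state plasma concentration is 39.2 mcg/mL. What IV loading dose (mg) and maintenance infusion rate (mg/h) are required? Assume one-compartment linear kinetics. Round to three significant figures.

Vd = 3.5 L/kg × 99 kg = 346.5 L
LD = Vd · C_target = 346.5 × 39.2 = 13580 mg
CL = 154 mL/min = 154 × 0.06 = 9.240 L/h
Infusion rate = 9.240 L/h × 39.2 mg/L = 362.2 mg/h

(a) 13600 mg; (b) 362 mg/h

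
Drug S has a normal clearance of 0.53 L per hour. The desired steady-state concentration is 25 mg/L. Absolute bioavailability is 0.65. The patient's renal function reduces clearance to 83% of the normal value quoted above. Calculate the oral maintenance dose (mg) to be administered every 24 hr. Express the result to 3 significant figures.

406 mg

Patient clearance = 0.83 × 0.5300 = 0.4399 L/h
At steady state, dose per interval replaces the amount cleared in that interval: F·D/τ = CL·Css.
D = CL × Css × τ / F = 0.4399 × 25 × 24 / 0.65 = 406.1 mg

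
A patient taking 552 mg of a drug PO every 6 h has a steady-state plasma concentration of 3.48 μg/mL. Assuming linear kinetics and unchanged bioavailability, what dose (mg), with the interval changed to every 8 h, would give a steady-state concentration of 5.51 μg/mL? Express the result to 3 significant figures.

With linear kinetics, Css is proportional to dose rate (D/τ) at fixed clearance.
D₂ = D₁ × (Css,target / Css,current) × (τ₂/τ₁) = 552 × (5.51/3.48) × (8/6) = 1165 mg

1170 mg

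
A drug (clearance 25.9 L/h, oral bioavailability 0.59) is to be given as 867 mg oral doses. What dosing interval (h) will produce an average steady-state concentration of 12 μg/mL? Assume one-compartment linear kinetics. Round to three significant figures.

F·D/τ = CL·Css → τ = F·D / (CL·Css).
τ = 0.59 × 867 / (25.9 × 12) = 1.646 h

1.65 h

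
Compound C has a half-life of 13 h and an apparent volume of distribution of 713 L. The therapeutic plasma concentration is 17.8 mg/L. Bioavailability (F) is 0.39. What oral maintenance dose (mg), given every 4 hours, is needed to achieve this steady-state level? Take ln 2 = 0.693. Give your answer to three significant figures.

CL = ln 2 · Vd / t½ = 0.693 × 713.0 / 13 = 38.01 L/h
D = CL × Css × τ / F = 38.01 × 17.8 × 4 / 0.39 = 6939 mg

6940 mg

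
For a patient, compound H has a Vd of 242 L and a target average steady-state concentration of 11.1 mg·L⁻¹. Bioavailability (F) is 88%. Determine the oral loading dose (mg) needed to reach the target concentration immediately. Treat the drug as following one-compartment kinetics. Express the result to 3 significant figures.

3050 mg

The loading dose fills Vd to the target concentration.
LD = Vd × C / F = 242.0 × 11.10 / 0.88 = 3053 mg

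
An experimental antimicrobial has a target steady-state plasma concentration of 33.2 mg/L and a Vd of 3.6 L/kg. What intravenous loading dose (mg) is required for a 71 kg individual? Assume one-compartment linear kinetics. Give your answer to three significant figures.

8490 mg

Vd = 3.6 L/kg × 71 kg = 255.6 L
LD = Vd × C = 255.6 × 33.20 = 8486 mg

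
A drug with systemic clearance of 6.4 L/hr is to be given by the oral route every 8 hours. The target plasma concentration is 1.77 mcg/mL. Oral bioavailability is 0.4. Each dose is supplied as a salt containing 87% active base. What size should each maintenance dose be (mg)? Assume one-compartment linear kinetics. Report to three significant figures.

At steady state, dose per interval replaces the amount cleared in that interval: F·S·D/τ = CL·Css.
D = CL × Css × τ / F / S = 6.400 × 1.77 × 8 / 0.4 / 0.87 = 260.4 mg

260 mg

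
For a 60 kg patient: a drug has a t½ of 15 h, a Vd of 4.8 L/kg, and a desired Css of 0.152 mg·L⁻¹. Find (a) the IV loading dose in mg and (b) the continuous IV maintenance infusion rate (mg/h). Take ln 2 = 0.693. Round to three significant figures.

(a) 43.8 mg; (b) 2.02 mg/h

Vd(total) = 60 kg × 4.8 L/kg = 288.0 L
LD = Vd × C = 288.0 × 0.152 = 43.78 mg
CL = 0.693 × Vd / t½ = 0.693 × 288.0 / 15 = 13.31 L/h
Infusion rate = CL × Css = 13.31 × 0.152 = 2.023 mg/h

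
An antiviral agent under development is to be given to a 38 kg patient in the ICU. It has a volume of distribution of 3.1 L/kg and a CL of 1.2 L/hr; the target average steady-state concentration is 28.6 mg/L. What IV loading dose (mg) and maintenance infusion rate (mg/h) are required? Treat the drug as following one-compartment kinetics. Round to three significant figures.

Vd = 3.1 L/kg × 38 kg = 117.8 L
LD = Vd · C_target = 117.8 × 28.6 = 3369 mg
Maintenance infusion rate = CL × Css = 1.200 × 28.6 = 34.32 mg/h

(a) 3370 mg; (b) 34.3 mg/h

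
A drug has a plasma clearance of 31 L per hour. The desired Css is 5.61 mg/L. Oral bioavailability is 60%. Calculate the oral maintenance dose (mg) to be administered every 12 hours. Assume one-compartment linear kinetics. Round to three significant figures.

D = CL × Css × τ / F = 31.00 × 5.61 × 12 / 0.6 = 3478 mg

3480 mg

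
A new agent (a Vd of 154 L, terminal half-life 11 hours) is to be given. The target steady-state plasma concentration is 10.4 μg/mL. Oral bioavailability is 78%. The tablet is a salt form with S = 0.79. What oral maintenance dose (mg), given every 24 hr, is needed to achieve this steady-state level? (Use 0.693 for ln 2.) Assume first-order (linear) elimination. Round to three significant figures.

CL = 0.693 × Vd / t½ = 0.693 × 154.0 / 11 = 9.702 L/h
D = CL × Css × τ / F / S = 9.702 × 10.4 × 24 / 0.78 / 0.79 = 3930 mg

3930 mg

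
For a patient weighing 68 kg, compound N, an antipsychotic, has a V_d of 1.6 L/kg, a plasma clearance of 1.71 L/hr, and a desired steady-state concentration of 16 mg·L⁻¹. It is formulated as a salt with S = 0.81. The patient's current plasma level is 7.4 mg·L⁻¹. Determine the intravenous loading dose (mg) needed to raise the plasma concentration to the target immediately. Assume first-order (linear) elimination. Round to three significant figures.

Total Vd = 1.6 × 68 = 108.8 L
Concentration deficit ΔC = 16 − 7.4 = 8.600 mg/L
LD = Vd × ΔC / S = 108.8 × 8.600 / 0.81 = 1155 mg

1160 mg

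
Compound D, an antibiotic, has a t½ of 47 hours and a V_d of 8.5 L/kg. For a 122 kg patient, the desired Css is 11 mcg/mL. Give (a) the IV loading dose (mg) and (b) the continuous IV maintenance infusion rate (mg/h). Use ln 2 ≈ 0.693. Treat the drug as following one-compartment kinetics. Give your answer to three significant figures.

(a) 11400 mg; (b) 168 mg/h

Total Vd = 8.5 × 122 = 1037 L
LD = Vd × C = 1037 × 11 = 11410 mg
CL = 0.693 × Vd / t½ = 0.693 × 1037 / 47 = 15.29 L/h
Infusion rate = CL × Css = 15.29 × 11 = 168.2 mg/h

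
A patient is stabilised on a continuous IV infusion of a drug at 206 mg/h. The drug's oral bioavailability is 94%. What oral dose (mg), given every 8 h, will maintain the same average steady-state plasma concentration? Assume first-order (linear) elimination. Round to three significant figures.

1750 mg

To maintain the same Css, the systemic dosing rate must be unchanged: F·D/τ = infusion rate.
D = rate × τ / F = 206 × 8 / 0.94 = 1753 mg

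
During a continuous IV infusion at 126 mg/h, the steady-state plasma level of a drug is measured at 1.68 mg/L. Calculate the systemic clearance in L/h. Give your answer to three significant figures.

75.0 L/h

At steady state, infusion rate = CL × Css, so CL = rate / Css.
CL = 126 / 1.68 = 75.00 L/h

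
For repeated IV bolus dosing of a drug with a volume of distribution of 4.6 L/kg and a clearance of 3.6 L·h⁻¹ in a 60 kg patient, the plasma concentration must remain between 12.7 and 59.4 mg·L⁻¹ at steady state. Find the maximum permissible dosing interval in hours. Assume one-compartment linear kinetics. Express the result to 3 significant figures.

118 h

Vd(total) = 60 kg × 4.6 L/kg = 276.0 L
k = CL / Vd = 3.600 / 276.0 = 0.01304 h⁻¹
Between IV bolus doses, concentration decays as C = C₀·e^(−kτ), so C_peak/C_trough = e^(kτ).
τ_max = ln(C_peak/C_trough) / k = ln(59.4/12.7) / 0.01304 = 1.543 / 0.01304 = 118.3 h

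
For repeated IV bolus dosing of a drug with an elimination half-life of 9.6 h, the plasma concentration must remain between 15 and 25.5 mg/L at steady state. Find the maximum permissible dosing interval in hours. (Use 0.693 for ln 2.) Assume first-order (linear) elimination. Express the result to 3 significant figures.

7.35 h

k = 0.693 / t½ = 0.693 / 9.6 = 0.07219 h⁻¹
Between IV bolus doses, concentration decays as C = C₀·e^(−kτ), so C_peak/C_trough = e^(kτ).
τ_max = ln(C_peak/C_trough) / k = ln(25.5/15) / 0.07219 = 0.5306 / 0.07219 = 7.350 h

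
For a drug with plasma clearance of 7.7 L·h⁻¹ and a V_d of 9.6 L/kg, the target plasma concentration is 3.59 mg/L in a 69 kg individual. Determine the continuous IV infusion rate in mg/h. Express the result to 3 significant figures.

Infusion rate = CL · Css = 7.700 L/h × 3.59 mg/L = 27.64 mg/h

27.6 mg/h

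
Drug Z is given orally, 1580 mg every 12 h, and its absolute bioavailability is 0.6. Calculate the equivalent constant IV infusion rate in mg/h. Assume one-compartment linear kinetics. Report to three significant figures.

Equivalent systemic input: infusion rate = F·D/τ.
Rate = 0.6 × 1580 / 12 = 79.00 mg/h

79.0 mg/h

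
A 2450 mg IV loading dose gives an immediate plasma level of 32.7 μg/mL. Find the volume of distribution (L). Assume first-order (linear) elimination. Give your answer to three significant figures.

Immediately after an IV bolus, C₀ = Dose / Vd, so Vd = Dose / C₀.
Vd = 2450 / 32.7 = 74.92 L

74.9 L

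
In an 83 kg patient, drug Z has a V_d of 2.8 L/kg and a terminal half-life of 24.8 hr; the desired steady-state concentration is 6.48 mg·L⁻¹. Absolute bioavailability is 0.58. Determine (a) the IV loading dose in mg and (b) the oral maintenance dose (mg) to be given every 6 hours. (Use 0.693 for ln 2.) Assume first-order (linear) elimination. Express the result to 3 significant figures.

Vd = 2.8 L/kg × 83 kg = 232.4 L
LD = Vd × C = 232.4 × 6.48 = 1506 mg
CL = 0.693 × Vd / t½ = 0.693 × 232.4 / 24.8 = 6.494 L/h
D = CL × Css × τ / F = 6.494 × 6.48 × 6 / 0.58 = 435.3 mg

(a) 1510 mg; (b) 435 mg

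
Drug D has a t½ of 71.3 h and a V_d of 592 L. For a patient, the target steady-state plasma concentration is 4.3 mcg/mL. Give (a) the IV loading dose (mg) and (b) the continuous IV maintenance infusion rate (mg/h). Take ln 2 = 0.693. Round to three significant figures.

LD = Vd × C = 592.0 × 4.3 = 2546 mg
CL = 0.693 × Vd / t½ = 0.693 × 592.0 / 71.3 = 5.754 L/h
Infusion rate = CL × Css = 5.754 × 4.3 = 24.74 mg/h

(a) 2550 mg; (b) 24.7 mg/h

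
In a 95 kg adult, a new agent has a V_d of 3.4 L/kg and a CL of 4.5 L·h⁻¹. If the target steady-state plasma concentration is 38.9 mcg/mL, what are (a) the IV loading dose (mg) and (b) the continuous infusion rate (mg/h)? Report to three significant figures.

(a) 12600 mg; (b) 175 mg/h

Vd = 3.4 L/kg × 95 kg = 323.0 L
LD = Vd · C_target = 323.0 × 38.9 = 12560 mg
Maintenance infusion rate = CL × Css = 4.500 × 38.9 = 175.1 mg/h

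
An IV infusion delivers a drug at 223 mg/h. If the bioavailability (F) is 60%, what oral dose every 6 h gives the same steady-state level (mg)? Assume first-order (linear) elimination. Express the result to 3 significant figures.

2230 mg

To maintain the same Css, the systemic dosing rate must be unchanged: F·D/τ = infusion rate.
D = rate × τ / F = 223 × 6 / 0.6 = 2230 mg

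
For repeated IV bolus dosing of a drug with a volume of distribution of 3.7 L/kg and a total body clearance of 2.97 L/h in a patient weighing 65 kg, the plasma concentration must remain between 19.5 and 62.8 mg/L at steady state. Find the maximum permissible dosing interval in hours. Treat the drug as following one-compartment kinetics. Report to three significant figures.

Total Vd = 3.7 × 65 = 240.5 L
k = CL / Vd = 2.970 / 240.5 = 0.01235 h⁻¹
Between IV bolus doses, concentration decays as C = C₀·e^(−kτ), so C_peak/C_trough = e^(kτ).
τ_max = ln(C_peak/C_trough) / k = ln(62.8/19.5) / 0.01235 = 1.170 / 0.01235 = 94.74 h

94.7 h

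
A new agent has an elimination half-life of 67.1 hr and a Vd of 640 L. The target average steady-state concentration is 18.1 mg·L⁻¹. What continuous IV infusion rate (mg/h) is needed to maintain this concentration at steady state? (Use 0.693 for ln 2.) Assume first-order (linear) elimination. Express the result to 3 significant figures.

120 mg/h

CL = ln 2 · Vd / t½ = 0.693 × 640.0 / 67.1 = 6.610 L/h
Infusion rate = CL × Css = 6.610 × 18.1 = 119.6 mg/h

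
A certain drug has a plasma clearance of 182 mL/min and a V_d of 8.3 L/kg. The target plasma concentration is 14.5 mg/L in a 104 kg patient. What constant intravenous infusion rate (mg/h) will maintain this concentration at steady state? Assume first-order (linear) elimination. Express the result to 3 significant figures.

158 mg/h

CL = 182 mL/min = 182 × 0.06 = 10.92 L/h
R₀ = 10.92 × 14.5 = 158.3 mg/h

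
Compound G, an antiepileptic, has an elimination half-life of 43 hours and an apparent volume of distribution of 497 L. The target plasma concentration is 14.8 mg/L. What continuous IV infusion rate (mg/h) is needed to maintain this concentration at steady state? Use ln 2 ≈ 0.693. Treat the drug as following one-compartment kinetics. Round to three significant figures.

CL = 0.693 × Vd / t½ = 0.693 × 497.0 / 43 = 8.010 L/h
Infusion rate = CL × Css = 8.010 × 14.8 = 118.5 mg/h

119 mg/h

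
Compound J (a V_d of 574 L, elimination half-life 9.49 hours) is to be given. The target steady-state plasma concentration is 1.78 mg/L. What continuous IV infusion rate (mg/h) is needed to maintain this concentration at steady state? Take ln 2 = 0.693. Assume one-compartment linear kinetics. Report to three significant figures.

CL = 0.693 × Vd / t½ = 0.693 × 574.0 / 9.49 = 41.92 L/h
Infusion rate = CL × Css = 41.92 × 1.78 = 74.62 mg/h

74.6 mg/h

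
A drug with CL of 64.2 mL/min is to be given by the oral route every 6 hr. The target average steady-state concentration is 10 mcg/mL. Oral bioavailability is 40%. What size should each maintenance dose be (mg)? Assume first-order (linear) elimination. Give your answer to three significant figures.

CL = 64.2 mL/min × 60/1000 = 3.852 L/h
At steady state, dose per interval replaces the amount cleared in that interval: F·D/τ = CL·Css.
D = CL × Css × τ / F = 3.852 × 10 × 6 / 0.4 = 577.8 mg

578 mg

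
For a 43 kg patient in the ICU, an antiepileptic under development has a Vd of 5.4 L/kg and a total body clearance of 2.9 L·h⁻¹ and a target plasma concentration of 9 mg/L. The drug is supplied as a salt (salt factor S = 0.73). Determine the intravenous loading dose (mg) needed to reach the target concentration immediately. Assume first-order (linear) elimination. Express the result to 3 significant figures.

Total Vd = 5.4 × 43 = 232.2 L
LD = Vd × C / S = 232.2 × 9.000 / 0.73 = 2863 mg

2860 mg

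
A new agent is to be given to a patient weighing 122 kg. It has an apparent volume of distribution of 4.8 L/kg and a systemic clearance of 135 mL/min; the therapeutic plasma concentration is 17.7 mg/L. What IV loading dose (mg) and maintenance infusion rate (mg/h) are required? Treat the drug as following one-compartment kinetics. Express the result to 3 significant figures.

(a) 10400 mg; (b) 143 mg/h

Vd(total) = 122 kg × 4.8 L/kg = 585.6 L
Loading: fill Vd to C_target → 585.6 L × 17.7 mg/L = 10370 mg
CL = 135 mL/min × 60/1000 = 8.100 L/h
Maintenance infusion rate = CL × Css = 8.100 × 17.7 = 143.4 mg/h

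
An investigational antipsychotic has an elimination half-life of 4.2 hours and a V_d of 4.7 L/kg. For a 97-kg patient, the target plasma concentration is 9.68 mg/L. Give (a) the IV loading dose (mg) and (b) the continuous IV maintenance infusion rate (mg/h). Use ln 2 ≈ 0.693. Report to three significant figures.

(a) 4410 mg; (b) 728 mg/h

Vd = 4.7 L/kg × 97 kg = 455.9 L
LD = Vd × C = 455.9 × 9.68 = 4413 mg
CL = 0.693 × Vd / t½ = 0.693 × 455.9 / 4.2 = 75.22 L/h
Infusion rate = CL × Css = 75.22 × 9.68 = 728.1 mg/h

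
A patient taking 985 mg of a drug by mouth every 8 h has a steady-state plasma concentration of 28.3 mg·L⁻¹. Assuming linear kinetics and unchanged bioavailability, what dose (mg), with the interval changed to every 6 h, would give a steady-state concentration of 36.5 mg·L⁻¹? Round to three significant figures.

For first-order elimination, Css ∝ F·D/(CL·τ); F and CL are unchanged, so Css ∝ D/τ.
D₂ = D₁ × (Css,target / Css,current) × (τ₂/τ₁) = 985 × (36.5/28.3) × (6/8) = 952.8 mg

953 mg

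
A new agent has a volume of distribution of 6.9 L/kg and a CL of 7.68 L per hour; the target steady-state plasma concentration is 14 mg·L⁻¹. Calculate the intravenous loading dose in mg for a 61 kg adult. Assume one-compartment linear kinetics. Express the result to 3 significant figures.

Vd = 6.9 L/kg × 61 kg = 420.9 L
The loading dose fills Vd to the target concentration.
LD = Vd × C = 420.9 × 14.00 = 5893 mg

5890 mg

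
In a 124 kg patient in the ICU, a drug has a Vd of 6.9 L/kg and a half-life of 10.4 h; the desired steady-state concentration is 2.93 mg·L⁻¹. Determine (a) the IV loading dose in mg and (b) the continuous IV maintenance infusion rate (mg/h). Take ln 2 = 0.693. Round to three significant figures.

(a) 2510 mg; (b) 167 mg/h

Vd = 6.9 L/kg × 124 kg = 855.6 L
LD = Vd × C = 855.6 × 2.93 = 2507 mg
CL = 0.693 × Vd / t½ = 0.693 × 855.6 / 10.4 = 57.01 L/h
Infusion rate = CL × Css = 57.01 × 2.93 = 167.0 mg/h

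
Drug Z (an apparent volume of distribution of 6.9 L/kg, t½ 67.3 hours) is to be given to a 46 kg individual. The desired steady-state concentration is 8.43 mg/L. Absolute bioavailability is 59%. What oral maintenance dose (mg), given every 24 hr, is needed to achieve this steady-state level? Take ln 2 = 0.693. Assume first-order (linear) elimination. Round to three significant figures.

1120 mg

Total Vd = 6.9 × 46 = 317.4 L
CL = ln 2 · Vd / t½ = 0.693 × 317.4 / 67.3 = 3.268 L/h
D = CL × Css × τ / F = 3.268 × 8.43 × 24 / 0.59 = 1121 mg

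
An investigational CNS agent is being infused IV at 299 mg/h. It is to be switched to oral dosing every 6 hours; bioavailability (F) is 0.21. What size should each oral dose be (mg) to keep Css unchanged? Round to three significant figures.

To maintain the same Css, the systemic dosing rate must be unchanged: F·D/τ = infusion rate.
D = rate × τ / F = 299 × 6 / 0.21 = 8543 mg

8540 mg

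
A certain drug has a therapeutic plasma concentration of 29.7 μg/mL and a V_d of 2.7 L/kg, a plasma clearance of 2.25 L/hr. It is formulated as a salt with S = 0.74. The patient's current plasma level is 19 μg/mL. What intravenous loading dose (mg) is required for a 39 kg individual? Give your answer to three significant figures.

Total Vd = 2.7 × 39 = 105.3 L
Concentration deficit ΔC = 29.7 − 19 = 10.70 mg/L
LD = Vd × ΔC / S = 105.3 × 10.70 / 0.74 = 1523 mg

1520 mg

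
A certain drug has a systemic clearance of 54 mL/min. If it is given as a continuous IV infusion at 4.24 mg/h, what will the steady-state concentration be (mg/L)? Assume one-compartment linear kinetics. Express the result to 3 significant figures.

Convert clearance: 54 mL/min × 60 min/h ÷ 1000 mL/L = 3.240 L/h
Css = rate / CL = 4.24 / 3.240 = 1.309 mg/L

1.31 mg/L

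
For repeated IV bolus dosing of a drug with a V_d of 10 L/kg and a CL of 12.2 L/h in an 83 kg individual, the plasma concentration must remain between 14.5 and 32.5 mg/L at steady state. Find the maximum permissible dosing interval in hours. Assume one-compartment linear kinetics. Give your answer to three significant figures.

54.9 h

Vd = 10 L/kg × 83 kg = 830.0 L
k = CL / Vd = 12.20 / 830.0 = 0.01470 h⁻¹
Between IV bolus doses, concentration decays as C = C₀·e^(−kτ), so C_peak/C_trough = e^(kτ).
τ_max = ln(C_peak/C_trough) / k = ln(32.5/14.5) / 0.01470 = 0.8071 / 0.01470 = 54.90 h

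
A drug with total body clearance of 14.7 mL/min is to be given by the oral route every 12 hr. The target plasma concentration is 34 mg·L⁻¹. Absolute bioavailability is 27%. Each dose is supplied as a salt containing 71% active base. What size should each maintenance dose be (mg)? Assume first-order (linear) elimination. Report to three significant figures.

1880 mg

CL = 14.7 mL/min × 60/1000 = 0.8820 L/h
D = CL × Css × τ / F / S = 0.8820 × 34 × 12 / 0.27 / 0.71 = 1877 mg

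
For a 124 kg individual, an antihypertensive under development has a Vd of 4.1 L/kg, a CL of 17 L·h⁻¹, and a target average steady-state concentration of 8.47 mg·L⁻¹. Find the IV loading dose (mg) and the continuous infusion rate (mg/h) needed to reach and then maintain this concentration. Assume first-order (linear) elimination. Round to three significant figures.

Total Vd = 4.1 × 124 = 508.4 L
LD = Vd · C_target = 508.4 × 8.47 = 4306 mg
Maintenance infusion rate = CL × Css = 17.00 × 8.47 = 144.0 mg/h

(a) 4310 mg; (b) 144 mg/h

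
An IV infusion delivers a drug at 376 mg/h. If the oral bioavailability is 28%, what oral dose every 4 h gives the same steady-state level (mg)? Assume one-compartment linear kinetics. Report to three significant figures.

5370 mg

To maintain the same Css, the systemic dosing rate must be unchanged: F·D/τ = infusion rate.
D = rate × τ / F = 376 × 4 / 0.28 = 5371 mg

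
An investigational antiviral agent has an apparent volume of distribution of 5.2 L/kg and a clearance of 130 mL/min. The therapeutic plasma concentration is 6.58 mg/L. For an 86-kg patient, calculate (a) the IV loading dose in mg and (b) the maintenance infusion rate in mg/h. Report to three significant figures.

(a) 2940 mg; (b) 51.3 mg/h

Total Vd = 5.2 × 86 = 447.2 L
Loading: fill Vd to C_target → 447.2 L × 6.58 mg/L = 2943 mg
CL = 130 mL/min × 60/1000 = 7.800 L/h
Maintenance infusion rate = CL × Css = 7.800 × 6.58 = 51.32 mg/h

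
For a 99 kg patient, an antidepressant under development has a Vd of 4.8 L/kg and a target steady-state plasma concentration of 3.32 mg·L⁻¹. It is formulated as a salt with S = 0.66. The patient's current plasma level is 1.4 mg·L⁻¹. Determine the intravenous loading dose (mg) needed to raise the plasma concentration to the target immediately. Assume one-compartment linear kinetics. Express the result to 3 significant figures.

Total Vd = 4.8 × 99 = 475.2 L
Concentration deficit ΔC = 3.32 − 1.4 = 1.920 mg/L
LD = Vd × ΔC / S = 475.2 × 1.920 / 0.66 = 1382 mg

1380 mg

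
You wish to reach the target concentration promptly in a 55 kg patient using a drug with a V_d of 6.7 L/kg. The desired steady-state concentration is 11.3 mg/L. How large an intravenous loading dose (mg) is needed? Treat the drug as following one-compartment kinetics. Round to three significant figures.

Vd = 6.7 L/kg × 55 kg = 368.5 L
LD = Vd × C = 368.5 × 11.30 = 4164 mg

4160 mg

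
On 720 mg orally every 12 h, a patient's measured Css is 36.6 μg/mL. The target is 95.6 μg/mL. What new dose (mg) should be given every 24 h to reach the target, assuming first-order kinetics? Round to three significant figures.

For first-order elimination, Css ∝ F·D/(CL·τ); F and CL are unchanged, so Css ∝ D/τ.
D₂ = D₁ × (Css,target / Css,current) × (τ₂/τ₁) = 720 × (95.6/36.6) × (24/12) = 3761 mg

3760 mg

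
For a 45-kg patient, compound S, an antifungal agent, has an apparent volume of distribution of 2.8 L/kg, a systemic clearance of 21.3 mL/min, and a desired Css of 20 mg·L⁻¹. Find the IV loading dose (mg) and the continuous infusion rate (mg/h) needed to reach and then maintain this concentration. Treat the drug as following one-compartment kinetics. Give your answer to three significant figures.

Total Vd = 2.8 × 45 = 126.0 L
LD = Vd · C_target = 126.0 × 20 = 2520 mg
CL = 21.3 mL/min = 21.3 × 0.06 = 1.278 L/h
Maintenance infusion rate = CL × Css = 1.278 × 20 = 25.56 mg/h

(a) 2520 mg; (b) 25.6 mg/h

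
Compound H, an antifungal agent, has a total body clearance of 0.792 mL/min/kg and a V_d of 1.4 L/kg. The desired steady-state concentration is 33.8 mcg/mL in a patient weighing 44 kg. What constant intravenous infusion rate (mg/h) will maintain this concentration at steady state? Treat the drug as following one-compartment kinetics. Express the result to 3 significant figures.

CL = 0.792 mL/min/kg × 44 kg = 34.85 mL/min = 34.85 × 60/1000 = 2.091 L/h
Infusion rate = CL · Css = 2.091 L/h × 33.8 mg/L = 70.68 mg/h

70.7 mg/h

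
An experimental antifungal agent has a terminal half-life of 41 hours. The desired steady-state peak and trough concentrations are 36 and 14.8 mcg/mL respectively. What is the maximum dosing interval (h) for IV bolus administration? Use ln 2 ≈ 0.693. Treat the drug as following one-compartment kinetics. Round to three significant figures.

k = 0.693 / t½ = 0.693 / 41 = 0.01690 h⁻¹
Between IV bolus doses, concentration decays as C = C₀·e^(−kτ), so C_peak/C_trough = e^(kτ).
τ_max = ln(C_peak/C_trough) / k = ln(36/14.8) / 0.01690 = 0.8889 / 0.01690 = 52.60 h

52.6 h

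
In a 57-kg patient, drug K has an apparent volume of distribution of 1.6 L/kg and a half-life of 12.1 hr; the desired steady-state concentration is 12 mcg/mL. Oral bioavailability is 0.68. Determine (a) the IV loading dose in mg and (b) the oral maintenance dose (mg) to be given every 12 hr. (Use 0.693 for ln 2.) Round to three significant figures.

Total Vd = 1.6 × 57 = 91.20 L
LD = Vd × C = 91.20 × 12 = 1094 mg
CL = 0.693 × Vd / t½ = 0.693 × 91.20 / 12.1 = 5.223 L/h
D = CL × Css × τ / F = 5.223 × 12 × 12 / 0.68 = 1106 mg

(a) 1090 mg; (b) 1110 mg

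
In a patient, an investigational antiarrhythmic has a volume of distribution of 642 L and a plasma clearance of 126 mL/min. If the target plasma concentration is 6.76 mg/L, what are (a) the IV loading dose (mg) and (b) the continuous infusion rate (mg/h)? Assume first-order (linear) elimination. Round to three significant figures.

Loading dose = Vd × C = 642.0 × 6.76 = 4340 mg
CL = 126 mL/min = 126 × 0.06 = 7.560 L/h
Maintenance infusion rate = CL × Css = 7.560 × 6.76 = 51.11 mg/h

(a) 4340 mg; (b) 51.1 mg/h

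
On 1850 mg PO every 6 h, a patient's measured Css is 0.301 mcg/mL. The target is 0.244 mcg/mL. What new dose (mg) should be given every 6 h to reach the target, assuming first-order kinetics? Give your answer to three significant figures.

For first-order elimination, Css ∝ F·D/(CL·τ); F and CL are unchanged, so Css ∝ D/τ.
D₂ = D₁ × (Css,target / Css,current) = 1850 × 0.244/0.301 = 1500 mg

1500 mg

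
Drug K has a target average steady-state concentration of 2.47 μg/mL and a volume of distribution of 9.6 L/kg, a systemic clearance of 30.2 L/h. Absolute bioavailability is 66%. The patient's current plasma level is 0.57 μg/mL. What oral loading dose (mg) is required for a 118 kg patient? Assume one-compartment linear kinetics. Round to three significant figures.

Total Vd = 9.6 × 118 = 1133 L
Concentration deficit ΔC = 2.47 − 0.57 = 1.900 mg/L
LD = Vd × ΔC / F = 1133 × 1.900 / 0.66 = 3262 mg

3260 mg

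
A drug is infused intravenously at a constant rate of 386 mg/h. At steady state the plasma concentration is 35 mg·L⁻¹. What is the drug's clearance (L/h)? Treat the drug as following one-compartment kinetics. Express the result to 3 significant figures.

At steady state, infusion rate = CL × Css, so CL = rate / Css.
CL = 386 / 35 = 11.03 L/h

11.0 L/h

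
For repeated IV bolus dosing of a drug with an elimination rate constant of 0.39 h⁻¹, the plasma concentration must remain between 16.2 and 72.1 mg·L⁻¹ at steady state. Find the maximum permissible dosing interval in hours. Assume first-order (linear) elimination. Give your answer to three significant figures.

3.83 h

Between IV bolus doses, concentration decays as C = C₀·e^(−kτ), so C_peak/C_trough = e^(kτ).
τ_max = ln(C_peak/C_trough) / k = ln(72.1/16.2) / 0.3900 = 1.493 / 0.3900 = 3.828 h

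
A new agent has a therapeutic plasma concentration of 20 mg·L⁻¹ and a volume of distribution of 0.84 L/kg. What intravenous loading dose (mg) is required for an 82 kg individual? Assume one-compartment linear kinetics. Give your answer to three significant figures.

1380 mg

Vd(total) = 82 kg × 0.84 L/kg = 68.88 L
The loading dose fills Vd to the target concentration.
LD = Vd × C = 68.88 × 20.00 = 1378 mg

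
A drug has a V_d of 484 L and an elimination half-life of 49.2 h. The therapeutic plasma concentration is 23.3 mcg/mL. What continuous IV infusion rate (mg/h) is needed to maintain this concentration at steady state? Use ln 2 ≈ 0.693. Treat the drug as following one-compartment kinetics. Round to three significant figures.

159 mg/h

CL = ln 2 · Vd / t½ = 0.693 × 484.0 / 49.2 = 6.817 L/h
Infusion rate = CL × Css = 6.817 × 23.3 = 158.8 mg/h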